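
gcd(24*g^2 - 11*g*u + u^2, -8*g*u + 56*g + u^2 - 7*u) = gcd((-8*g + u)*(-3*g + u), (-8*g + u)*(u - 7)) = -8*g + u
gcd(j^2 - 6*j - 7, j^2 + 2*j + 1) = j + 1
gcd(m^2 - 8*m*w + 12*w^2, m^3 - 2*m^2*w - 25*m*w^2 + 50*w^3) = -m + 2*w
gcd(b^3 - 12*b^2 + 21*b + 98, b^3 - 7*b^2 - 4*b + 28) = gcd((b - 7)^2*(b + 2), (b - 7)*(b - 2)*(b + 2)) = b^2 - 5*b - 14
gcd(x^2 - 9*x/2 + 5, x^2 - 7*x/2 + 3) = x - 2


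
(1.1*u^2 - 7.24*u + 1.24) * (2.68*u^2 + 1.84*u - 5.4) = 2.948*u^4 - 17.3792*u^3 - 15.9384*u^2 + 41.3776*u - 6.696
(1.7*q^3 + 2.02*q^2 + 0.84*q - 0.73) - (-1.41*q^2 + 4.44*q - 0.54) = 1.7*q^3 + 3.43*q^2 - 3.6*q - 0.19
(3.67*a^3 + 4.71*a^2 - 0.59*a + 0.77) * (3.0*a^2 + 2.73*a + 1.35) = 11.01*a^5 + 24.1491*a^4 + 16.0428*a^3 + 7.0578*a^2 + 1.3056*a + 1.0395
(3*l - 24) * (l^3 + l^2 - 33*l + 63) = 3*l^4 - 21*l^3 - 123*l^2 + 981*l - 1512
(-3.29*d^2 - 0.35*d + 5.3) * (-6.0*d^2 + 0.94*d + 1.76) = 19.74*d^4 - 0.9926*d^3 - 37.9194*d^2 + 4.366*d + 9.328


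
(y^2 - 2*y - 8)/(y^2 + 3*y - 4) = (y^2 - 2*y - 8)/(y^2 + 3*y - 4)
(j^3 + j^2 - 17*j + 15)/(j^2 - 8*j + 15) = (j^2 + 4*j - 5)/(j - 5)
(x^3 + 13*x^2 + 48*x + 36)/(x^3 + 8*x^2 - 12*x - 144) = (x + 1)/(x - 4)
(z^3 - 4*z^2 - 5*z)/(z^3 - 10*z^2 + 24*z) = (z^2 - 4*z - 5)/(z^2 - 10*z + 24)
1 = 1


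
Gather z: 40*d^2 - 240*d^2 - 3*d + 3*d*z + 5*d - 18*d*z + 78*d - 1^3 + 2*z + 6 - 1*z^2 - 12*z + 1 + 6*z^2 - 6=-200*d^2 + 80*d + 5*z^2 + z*(-15*d - 10)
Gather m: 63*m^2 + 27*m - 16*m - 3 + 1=63*m^2 + 11*m - 2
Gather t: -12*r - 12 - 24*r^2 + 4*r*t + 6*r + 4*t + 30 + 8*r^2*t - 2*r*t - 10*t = -24*r^2 - 6*r + t*(8*r^2 + 2*r - 6) + 18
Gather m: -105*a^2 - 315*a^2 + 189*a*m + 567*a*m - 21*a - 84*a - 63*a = -420*a^2 + 756*a*m - 168*a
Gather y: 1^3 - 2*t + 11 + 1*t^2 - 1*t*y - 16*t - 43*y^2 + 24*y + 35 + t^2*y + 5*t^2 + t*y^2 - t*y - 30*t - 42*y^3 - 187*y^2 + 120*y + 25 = 6*t^2 - 48*t - 42*y^3 + y^2*(t - 230) + y*(t^2 - 2*t + 144) + 72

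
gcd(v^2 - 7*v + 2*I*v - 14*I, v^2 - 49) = v - 7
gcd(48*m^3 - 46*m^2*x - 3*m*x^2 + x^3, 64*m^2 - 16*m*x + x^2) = -8*m + x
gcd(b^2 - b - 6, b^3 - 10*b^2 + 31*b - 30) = b - 3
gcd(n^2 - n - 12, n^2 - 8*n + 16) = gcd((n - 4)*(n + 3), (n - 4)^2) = n - 4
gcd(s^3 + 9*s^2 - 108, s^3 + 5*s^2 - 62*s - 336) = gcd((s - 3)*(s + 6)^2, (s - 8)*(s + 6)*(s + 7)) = s + 6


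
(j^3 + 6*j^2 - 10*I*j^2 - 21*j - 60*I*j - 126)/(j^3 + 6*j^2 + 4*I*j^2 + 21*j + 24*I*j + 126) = (j - 7*I)/(j + 7*I)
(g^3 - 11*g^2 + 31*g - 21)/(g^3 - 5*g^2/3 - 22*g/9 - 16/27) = 27*(-g^3 + 11*g^2 - 31*g + 21)/(-27*g^3 + 45*g^2 + 66*g + 16)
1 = 1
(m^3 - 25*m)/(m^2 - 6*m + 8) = m*(m^2 - 25)/(m^2 - 6*m + 8)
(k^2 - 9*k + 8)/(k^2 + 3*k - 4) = (k - 8)/(k + 4)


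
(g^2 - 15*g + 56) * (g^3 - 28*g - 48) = g^5 - 15*g^4 + 28*g^3 + 372*g^2 - 848*g - 2688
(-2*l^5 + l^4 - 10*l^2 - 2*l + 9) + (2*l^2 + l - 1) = -2*l^5 + l^4 - 8*l^2 - l + 8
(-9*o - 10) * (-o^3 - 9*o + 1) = 9*o^4 + 10*o^3 + 81*o^2 + 81*o - 10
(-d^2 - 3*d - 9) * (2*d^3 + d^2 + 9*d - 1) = -2*d^5 - 7*d^4 - 30*d^3 - 35*d^2 - 78*d + 9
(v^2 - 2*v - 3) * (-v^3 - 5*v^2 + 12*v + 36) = -v^5 - 3*v^4 + 25*v^3 + 27*v^2 - 108*v - 108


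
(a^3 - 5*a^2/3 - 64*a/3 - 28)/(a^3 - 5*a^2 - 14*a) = (a^2 - 11*a/3 - 14)/(a*(a - 7))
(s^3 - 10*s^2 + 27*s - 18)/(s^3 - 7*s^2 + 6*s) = (s - 3)/s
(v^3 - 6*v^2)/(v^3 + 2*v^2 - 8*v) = v*(v - 6)/(v^2 + 2*v - 8)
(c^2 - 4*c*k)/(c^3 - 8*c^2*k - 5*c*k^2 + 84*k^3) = c/(c^2 - 4*c*k - 21*k^2)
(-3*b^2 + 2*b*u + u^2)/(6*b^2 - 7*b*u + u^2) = (3*b + u)/(-6*b + u)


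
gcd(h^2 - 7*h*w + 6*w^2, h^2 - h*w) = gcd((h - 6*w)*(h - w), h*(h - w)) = -h + w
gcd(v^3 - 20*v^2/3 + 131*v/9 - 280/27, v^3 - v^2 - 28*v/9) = v - 7/3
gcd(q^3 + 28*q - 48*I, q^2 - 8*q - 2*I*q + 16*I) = q - 2*I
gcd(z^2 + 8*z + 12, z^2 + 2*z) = z + 2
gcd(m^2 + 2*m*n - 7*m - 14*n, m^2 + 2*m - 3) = 1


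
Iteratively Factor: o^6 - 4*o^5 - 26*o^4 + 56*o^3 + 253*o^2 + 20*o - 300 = (o - 5)*(o^5 + o^4 - 21*o^3 - 49*o^2 + 8*o + 60) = (o - 5)*(o + 2)*(o^4 - o^3 - 19*o^2 - 11*o + 30) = (o - 5)*(o + 2)*(o + 3)*(o^3 - 4*o^2 - 7*o + 10) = (o - 5)*(o - 1)*(o + 2)*(o + 3)*(o^2 - 3*o - 10) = (o - 5)*(o - 1)*(o + 2)^2*(o + 3)*(o - 5)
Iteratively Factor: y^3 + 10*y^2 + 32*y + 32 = (y + 4)*(y^2 + 6*y + 8) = (y + 4)^2*(y + 2)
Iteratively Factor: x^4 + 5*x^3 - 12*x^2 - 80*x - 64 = (x + 4)*(x^3 + x^2 - 16*x - 16) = (x - 4)*(x + 4)*(x^2 + 5*x + 4) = (x - 4)*(x + 1)*(x + 4)*(x + 4)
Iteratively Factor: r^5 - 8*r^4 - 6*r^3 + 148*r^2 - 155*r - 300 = (r - 5)*(r^4 - 3*r^3 - 21*r^2 + 43*r + 60) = (r - 5)*(r + 4)*(r^3 - 7*r^2 + 7*r + 15) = (r - 5)*(r - 3)*(r + 4)*(r^2 - 4*r - 5) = (r - 5)*(r - 3)*(r + 1)*(r + 4)*(r - 5)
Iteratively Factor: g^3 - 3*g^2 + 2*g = (g - 2)*(g^2 - g) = (g - 2)*(g - 1)*(g)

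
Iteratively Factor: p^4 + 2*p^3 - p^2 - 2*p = (p)*(p^3 + 2*p^2 - p - 2) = p*(p + 2)*(p^2 - 1) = p*(p + 1)*(p + 2)*(p - 1)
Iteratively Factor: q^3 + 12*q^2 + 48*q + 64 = (q + 4)*(q^2 + 8*q + 16) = (q + 4)^2*(q + 4)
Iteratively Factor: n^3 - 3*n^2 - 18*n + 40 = (n + 4)*(n^2 - 7*n + 10) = (n - 2)*(n + 4)*(n - 5)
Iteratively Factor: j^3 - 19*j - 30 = (j + 2)*(j^2 - 2*j - 15) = (j + 2)*(j + 3)*(j - 5)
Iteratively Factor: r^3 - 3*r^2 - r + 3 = (r - 3)*(r^2 - 1) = (r - 3)*(r + 1)*(r - 1)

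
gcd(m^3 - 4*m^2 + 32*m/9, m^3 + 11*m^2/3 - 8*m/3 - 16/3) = m - 4/3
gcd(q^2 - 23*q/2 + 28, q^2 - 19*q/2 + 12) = q - 8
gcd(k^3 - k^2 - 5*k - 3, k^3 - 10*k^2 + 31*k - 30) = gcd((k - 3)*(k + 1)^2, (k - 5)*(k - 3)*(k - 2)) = k - 3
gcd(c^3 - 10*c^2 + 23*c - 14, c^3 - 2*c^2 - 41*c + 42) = c^2 - 8*c + 7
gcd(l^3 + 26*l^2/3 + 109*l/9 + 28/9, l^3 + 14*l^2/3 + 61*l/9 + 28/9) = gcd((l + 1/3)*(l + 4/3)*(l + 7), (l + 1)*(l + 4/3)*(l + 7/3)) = l + 4/3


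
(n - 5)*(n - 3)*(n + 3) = n^3 - 5*n^2 - 9*n + 45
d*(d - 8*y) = d^2 - 8*d*y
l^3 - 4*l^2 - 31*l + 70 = (l - 7)*(l - 2)*(l + 5)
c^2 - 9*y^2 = (c - 3*y)*(c + 3*y)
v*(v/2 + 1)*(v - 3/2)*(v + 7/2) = v^4/2 + 2*v^3 - 5*v^2/8 - 21*v/4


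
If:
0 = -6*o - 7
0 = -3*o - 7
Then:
No Solution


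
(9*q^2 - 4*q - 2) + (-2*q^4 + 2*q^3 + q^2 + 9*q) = -2*q^4 + 2*q^3 + 10*q^2 + 5*q - 2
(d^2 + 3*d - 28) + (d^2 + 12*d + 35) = 2*d^2 + 15*d + 7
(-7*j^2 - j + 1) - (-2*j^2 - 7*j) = -5*j^2 + 6*j + 1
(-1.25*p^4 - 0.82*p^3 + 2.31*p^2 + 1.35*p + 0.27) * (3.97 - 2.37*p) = 2.9625*p^5 - 3.0191*p^4 - 8.7301*p^3 + 5.9712*p^2 + 4.7196*p + 1.0719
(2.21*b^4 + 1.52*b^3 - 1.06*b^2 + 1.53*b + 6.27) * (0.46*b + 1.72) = 1.0166*b^5 + 4.5004*b^4 + 2.1268*b^3 - 1.1194*b^2 + 5.5158*b + 10.7844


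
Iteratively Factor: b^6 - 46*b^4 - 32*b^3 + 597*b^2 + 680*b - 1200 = (b - 1)*(b^5 + b^4 - 45*b^3 - 77*b^2 + 520*b + 1200) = (b - 1)*(b + 4)*(b^4 - 3*b^3 - 33*b^2 + 55*b + 300) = (b - 5)*(b - 1)*(b + 4)*(b^3 + 2*b^2 - 23*b - 60) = (b - 5)^2*(b - 1)*(b + 4)*(b^2 + 7*b + 12) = (b - 5)^2*(b - 1)*(b + 3)*(b + 4)*(b + 4)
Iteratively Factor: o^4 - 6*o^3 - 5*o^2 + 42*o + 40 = (o + 2)*(o^3 - 8*o^2 + 11*o + 20) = (o - 4)*(o + 2)*(o^2 - 4*o - 5) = (o - 4)*(o + 1)*(o + 2)*(o - 5)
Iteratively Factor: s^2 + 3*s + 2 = (s + 2)*(s + 1)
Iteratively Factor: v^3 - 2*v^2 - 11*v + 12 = (v - 1)*(v^2 - v - 12) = (v - 1)*(v + 3)*(v - 4)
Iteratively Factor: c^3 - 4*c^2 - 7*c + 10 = (c - 5)*(c^2 + c - 2) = (c - 5)*(c - 1)*(c + 2)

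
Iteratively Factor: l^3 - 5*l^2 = (l - 5)*(l^2) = l*(l - 5)*(l)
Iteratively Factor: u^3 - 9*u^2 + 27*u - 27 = (u - 3)*(u^2 - 6*u + 9) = (u - 3)^2*(u - 3)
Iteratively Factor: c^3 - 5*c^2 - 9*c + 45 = (c - 3)*(c^2 - 2*c - 15) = (c - 3)*(c + 3)*(c - 5)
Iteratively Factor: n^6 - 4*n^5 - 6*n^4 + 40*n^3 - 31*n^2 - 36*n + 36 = (n - 2)*(n^5 - 2*n^4 - 10*n^3 + 20*n^2 + 9*n - 18) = (n - 2)*(n - 1)*(n^4 - n^3 - 11*n^2 + 9*n + 18) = (n - 2)*(n - 1)*(n + 1)*(n^3 - 2*n^2 - 9*n + 18) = (n - 2)^2*(n - 1)*(n + 1)*(n^2 - 9) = (n - 3)*(n - 2)^2*(n - 1)*(n + 1)*(n + 3)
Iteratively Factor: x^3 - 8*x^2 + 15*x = (x - 3)*(x^2 - 5*x) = (x - 5)*(x - 3)*(x)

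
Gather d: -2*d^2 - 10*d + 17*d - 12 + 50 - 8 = -2*d^2 + 7*d + 30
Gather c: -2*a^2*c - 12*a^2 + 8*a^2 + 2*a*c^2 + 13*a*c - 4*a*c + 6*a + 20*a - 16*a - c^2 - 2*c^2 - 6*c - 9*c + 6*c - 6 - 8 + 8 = -4*a^2 + 10*a + c^2*(2*a - 3) + c*(-2*a^2 + 9*a - 9) - 6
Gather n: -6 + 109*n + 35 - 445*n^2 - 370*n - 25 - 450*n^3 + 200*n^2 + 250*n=-450*n^3 - 245*n^2 - 11*n + 4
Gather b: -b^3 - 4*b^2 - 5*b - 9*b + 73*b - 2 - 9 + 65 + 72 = -b^3 - 4*b^2 + 59*b + 126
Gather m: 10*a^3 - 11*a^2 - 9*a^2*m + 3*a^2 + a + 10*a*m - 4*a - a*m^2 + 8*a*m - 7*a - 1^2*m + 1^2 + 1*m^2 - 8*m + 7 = 10*a^3 - 8*a^2 - 10*a + m^2*(1 - a) + m*(-9*a^2 + 18*a - 9) + 8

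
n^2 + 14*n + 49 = (n + 7)^2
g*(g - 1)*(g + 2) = g^3 + g^2 - 2*g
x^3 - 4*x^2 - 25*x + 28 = (x - 7)*(x - 1)*(x + 4)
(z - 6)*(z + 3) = z^2 - 3*z - 18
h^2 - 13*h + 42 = (h - 7)*(h - 6)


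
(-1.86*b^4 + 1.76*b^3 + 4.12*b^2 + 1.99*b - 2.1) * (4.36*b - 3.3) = -8.1096*b^5 + 13.8116*b^4 + 12.1552*b^3 - 4.9196*b^2 - 15.723*b + 6.93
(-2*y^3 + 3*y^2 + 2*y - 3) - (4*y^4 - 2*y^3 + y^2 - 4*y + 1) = -4*y^4 + 2*y^2 + 6*y - 4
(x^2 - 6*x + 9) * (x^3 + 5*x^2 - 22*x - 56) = x^5 - x^4 - 43*x^3 + 121*x^2 + 138*x - 504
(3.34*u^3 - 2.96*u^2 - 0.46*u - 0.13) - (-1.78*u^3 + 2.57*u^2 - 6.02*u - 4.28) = 5.12*u^3 - 5.53*u^2 + 5.56*u + 4.15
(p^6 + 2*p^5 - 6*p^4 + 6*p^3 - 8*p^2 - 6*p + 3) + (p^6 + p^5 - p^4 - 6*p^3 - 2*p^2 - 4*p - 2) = 2*p^6 + 3*p^5 - 7*p^4 - 10*p^2 - 10*p + 1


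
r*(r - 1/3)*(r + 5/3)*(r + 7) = r^4 + 25*r^3/3 + 79*r^2/9 - 35*r/9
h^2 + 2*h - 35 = (h - 5)*(h + 7)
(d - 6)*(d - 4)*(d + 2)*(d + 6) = d^4 - 2*d^3 - 44*d^2 + 72*d + 288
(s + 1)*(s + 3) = s^2 + 4*s + 3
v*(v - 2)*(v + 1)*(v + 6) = v^4 + 5*v^3 - 8*v^2 - 12*v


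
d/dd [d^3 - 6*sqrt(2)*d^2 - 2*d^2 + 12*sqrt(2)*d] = 3*d^2 - 12*sqrt(2)*d - 4*d + 12*sqrt(2)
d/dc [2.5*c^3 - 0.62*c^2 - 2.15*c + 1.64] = 7.5*c^2 - 1.24*c - 2.15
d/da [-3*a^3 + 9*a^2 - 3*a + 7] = -9*a^2 + 18*a - 3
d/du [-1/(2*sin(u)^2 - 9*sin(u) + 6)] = (4*sin(u) - 9)*cos(u)/(-9*sin(u) - cos(2*u) + 7)^2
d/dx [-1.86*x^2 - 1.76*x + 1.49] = -3.72*x - 1.76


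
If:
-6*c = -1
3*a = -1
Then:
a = -1/3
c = 1/6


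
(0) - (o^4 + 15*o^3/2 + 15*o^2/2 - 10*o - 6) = -o^4 - 15*o^3/2 - 15*o^2/2 + 10*o + 6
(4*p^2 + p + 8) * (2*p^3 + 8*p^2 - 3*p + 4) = 8*p^5 + 34*p^4 + 12*p^3 + 77*p^2 - 20*p + 32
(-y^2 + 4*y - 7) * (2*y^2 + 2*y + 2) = -2*y^4 + 6*y^3 - 8*y^2 - 6*y - 14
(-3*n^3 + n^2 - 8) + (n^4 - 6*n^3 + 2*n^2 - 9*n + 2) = n^4 - 9*n^3 + 3*n^2 - 9*n - 6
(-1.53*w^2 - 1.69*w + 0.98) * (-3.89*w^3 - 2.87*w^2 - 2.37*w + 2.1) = 5.9517*w^5 + 10.9652*w^4 + 4.6642*w^3 - 2.0203*w^2 - 5.8716*w + 2.058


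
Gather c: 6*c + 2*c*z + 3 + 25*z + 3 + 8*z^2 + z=c*(2*z + 6) + 8*z^2 + 26*z + 6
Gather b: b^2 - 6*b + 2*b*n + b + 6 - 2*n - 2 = b^2 + b*(2*n - 5) - 2*n + 4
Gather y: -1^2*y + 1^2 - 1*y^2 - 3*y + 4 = -y^2 - 4*y + 5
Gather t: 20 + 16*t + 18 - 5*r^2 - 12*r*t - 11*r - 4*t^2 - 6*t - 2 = -5*r^2 - 11*r - 4*t^2 + t*(10 - 12*r) + 36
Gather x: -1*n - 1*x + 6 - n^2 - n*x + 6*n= -n^2 + 5*n + x*(-n - 1) + 6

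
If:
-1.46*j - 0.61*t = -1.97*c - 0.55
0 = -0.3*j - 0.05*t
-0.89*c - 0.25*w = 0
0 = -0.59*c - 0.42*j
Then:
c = 0.49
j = -0.69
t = 4.14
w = -1.75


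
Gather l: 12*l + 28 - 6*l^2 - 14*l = -6*l^2 - 2*l + 28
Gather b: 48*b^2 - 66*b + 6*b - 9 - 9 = 48*b^2 - 60*b - 18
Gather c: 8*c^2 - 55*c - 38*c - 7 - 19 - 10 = 8*c^2 - 93*c - 36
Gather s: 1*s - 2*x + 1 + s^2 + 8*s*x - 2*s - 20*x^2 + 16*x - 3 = s^2 + s*(8*x - 1) - 20*x^2 + 14*x - 2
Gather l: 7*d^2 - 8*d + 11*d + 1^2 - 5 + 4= 7*d^2 + 3*d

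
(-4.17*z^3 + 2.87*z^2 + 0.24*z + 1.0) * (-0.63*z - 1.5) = 2.6271*z^4 + 4.4469*z^3 - 4.4562*z^2 - 0.99*z - 1.5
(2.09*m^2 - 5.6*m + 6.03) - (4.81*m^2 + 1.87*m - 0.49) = -2.72*m^2 - 7.47*m + 6.52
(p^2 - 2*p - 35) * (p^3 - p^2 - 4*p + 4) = p^5 - 3*p^4 - 37*p^3 + 47*p^2 + 132*p - 140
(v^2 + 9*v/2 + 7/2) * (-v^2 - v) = -v^4 - 11*v^3/2 - 8*v^2 - 7*v/2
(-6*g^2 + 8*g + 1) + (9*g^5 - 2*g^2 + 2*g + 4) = 9*g^5 - 8*g^2 + 10*g + 5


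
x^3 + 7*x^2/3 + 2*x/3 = x*(x + 1/3)*(x + 2)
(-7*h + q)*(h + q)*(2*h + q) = -14*h^3 - 19*h^2*q - 4*h*q^2 + q^3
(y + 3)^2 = y^2 + 6*y + 9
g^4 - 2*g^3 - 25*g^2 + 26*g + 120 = (g - 5)*(g - 3)*(g + 2)*(g + 4)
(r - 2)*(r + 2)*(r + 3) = r^3 + 3*r^2 - 4*r - 12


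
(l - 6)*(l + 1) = l^2 - 5*l - 6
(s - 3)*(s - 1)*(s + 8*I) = s^3 - 4*s^2 + 8*I*s^2 + 3*s - 32*I*s + 24*I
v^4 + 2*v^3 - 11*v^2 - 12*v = v*(v - 3)*(v + 1)*(v + 4)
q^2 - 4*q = q*(q - 4)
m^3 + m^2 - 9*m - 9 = (m - 3)*(m + 1)*(m + 3)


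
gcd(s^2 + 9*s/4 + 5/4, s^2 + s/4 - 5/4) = s + 5/4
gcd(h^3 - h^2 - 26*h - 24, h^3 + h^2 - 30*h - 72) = h^2 - 2*h - 24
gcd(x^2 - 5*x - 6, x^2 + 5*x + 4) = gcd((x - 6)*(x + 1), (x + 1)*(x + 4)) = x + 1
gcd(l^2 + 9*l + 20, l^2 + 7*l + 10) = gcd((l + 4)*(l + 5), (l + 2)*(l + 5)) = l + 5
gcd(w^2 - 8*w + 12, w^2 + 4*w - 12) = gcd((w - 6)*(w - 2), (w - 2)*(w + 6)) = w - 2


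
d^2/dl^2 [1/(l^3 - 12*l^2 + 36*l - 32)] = 12*(l^2 - 12*l + 38)/(l^7 - 32*l^6 + 408*l^5 - 2656*l^4 + 9488*l^3 - 18816*l^2 + 19456*l - 8192)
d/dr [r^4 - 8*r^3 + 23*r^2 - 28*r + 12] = 4*r^3 - 24*r^2 + 46*r - 28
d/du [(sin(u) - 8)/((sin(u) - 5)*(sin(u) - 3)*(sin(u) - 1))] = (-2*sin(u)^3 + 33*sin(u)^2 - 144*sin(u) + 169)*cos(u)/((sin(u) - 5)^2*(sin(u) - 3)^2*(sin(u) - 1)^2)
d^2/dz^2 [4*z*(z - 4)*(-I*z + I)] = I*(40 - 24*z)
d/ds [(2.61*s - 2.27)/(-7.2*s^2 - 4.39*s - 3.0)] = (18.792*s^2 - 32.688*s - 17.7953)/(51.84*s^4 + 63.216*s^3 + 62.4721*s^2 + 26.34*s + 9.0)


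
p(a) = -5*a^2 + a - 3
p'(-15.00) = 151.00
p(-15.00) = -1143.00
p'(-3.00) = 31.00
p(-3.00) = -51.00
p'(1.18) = -10.80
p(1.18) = -8.78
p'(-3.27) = 33.70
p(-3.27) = -59.73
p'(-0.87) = 9.70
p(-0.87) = -7.65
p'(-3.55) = 36.50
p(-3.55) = -69.56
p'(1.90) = -18.00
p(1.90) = -19.15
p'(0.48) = -3.80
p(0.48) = -3.67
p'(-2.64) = 27.40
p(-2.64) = -40.49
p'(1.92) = -18.20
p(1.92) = -19.51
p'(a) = 1 - 10*a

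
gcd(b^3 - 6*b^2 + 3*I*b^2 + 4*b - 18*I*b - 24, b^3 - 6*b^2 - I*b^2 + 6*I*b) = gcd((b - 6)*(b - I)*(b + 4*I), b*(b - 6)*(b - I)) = b^2 + b*(-6 - I) + 6*I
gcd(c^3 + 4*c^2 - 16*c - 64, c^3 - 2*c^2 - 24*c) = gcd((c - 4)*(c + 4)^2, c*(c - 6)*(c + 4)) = c + 4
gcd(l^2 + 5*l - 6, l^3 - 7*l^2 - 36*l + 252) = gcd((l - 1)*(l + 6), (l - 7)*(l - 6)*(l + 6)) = l + 6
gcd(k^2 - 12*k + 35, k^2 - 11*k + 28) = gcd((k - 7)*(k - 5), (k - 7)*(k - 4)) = k - 7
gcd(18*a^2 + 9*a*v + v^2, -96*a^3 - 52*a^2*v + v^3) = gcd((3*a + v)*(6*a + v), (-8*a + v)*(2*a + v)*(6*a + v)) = 6*a + v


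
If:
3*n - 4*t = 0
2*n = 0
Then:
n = 0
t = 0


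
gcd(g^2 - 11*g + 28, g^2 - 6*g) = 1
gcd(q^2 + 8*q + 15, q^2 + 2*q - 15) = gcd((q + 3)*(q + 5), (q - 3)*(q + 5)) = q + 5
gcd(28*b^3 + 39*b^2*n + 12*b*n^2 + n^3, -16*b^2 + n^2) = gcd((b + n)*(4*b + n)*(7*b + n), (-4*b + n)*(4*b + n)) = 4*b + n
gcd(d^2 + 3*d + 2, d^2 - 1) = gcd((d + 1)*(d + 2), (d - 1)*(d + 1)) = d + 1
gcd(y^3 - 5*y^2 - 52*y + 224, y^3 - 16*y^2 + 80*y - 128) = y^2 - 12*y + 32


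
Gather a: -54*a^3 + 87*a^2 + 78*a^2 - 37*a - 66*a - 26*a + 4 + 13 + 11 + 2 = -54*a^3 + 165*a^2 - 129*a + 30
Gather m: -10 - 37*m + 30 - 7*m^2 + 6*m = -7*m^2 - 31*m + 20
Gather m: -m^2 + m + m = -m^2 + 2*m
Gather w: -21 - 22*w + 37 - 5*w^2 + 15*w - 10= -5*w^2 - 7*w + 6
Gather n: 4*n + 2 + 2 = 4*n + 4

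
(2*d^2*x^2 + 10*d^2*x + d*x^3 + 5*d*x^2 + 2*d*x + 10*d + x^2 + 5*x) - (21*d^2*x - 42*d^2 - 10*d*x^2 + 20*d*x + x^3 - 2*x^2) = 2*d^2*x^2 - 11*d^2*x + 42*d^2 + d*x^3 + 15*d*x^2 - 18*d*x + 10*d - x^3 + 3*x^2 + 5*x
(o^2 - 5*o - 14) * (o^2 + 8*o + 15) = o^4 + 3*o^3 - 39*o^2 - 187*o - 210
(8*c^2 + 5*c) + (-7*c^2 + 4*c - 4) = c^2 + 9*c - 4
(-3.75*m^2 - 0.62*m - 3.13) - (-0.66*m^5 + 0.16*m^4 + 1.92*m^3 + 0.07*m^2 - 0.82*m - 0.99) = 0.66*m^5 - 0.16*m^4 - 1.92*m^3 - 3.82*m^2 + 0.2*m - 2.14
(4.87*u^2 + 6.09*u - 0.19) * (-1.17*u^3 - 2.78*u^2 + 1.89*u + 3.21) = -5.6979*u^5 - 20.6639*u^4 - 7.5036*u^3 + 27.671*u^2 + 19.1898*u - 0.6099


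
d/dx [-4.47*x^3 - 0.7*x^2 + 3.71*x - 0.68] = -13.41*x^2 - 1.4*x + 3.71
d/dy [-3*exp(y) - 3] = -3*exp(y)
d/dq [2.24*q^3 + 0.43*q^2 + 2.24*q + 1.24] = 6.72*q^2 + 0.86*q + 2.24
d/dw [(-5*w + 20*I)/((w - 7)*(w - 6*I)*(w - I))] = 5*((w - 7)*(w - 6*I)*(w - 4*I) - (w - 7)*(w - 6*I)*(w - I) + (w - 7)*(w - 4*I)*(w - I) + (w - 6*I)*(w - 4*I)*(w - I))/((w - 7)^2*(w - 6*I)^2*(w - I)^2)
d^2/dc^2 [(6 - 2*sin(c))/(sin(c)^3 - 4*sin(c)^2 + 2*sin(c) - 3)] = 2*(4*sin(c)^7 - 39*sin(c)^6 + 134*sin(c)^5 - 97*sin(c)^4 - 301*sin(c)^3 + 426*sin(c)^2 - 27*sin(c) - 60)/(sin(c)^3 - 4*sin(c)^2 + 2*sin(c) - 3)^3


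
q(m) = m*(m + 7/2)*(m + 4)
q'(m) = m*(m + 7/2) + m*(m + 4) + (m + 7/2)*(m + 4)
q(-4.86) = -5.68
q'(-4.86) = 11.96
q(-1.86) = -6.53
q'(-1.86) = -3.52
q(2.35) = 87.30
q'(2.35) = 65.82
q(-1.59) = -7.32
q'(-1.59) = -2.27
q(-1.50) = -7.50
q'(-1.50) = -1.75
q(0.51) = 9.22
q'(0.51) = 22.43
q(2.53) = 99.62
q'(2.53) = 71.15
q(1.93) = 62.15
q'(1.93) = 54.12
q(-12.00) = -816.00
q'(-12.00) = 266.00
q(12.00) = 2976.00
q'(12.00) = 626.00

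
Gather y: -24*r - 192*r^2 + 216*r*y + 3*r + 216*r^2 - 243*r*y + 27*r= 24*r^2 - 27*r*y + 6*r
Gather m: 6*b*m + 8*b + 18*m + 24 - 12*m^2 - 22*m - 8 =8*b - 12*m^2 + m*(6*b - 4) + 16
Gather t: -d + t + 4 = -d + t + 4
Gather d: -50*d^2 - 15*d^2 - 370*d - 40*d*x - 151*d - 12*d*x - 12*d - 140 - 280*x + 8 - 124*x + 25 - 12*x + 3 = -65*d^2 + d*(-52*x - 533) - 416*x - 104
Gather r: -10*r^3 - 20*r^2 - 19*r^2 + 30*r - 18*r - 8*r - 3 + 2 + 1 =-10*r^3 - 39*r^2 + 4*r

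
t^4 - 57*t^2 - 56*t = t*(t - 8)*(t + 1)*(t + 7)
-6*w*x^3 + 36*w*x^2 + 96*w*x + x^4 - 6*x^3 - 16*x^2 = x*(-6*w + x)*(x - 8)*(x + 2)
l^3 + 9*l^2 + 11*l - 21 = (l - 1)*(l + 3)*(l + 7)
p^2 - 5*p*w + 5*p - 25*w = (p + 5)*(p - 5*w)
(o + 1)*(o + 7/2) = o^2 + 9*o/2 + 7/2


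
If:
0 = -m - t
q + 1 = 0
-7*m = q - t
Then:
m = 1/8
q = -1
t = -1/8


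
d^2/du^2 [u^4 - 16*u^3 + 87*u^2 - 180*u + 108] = 12*u^2 - 96*u + 174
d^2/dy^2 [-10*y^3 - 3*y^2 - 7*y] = -60*y - 6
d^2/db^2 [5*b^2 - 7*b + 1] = 10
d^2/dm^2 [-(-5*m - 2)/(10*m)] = 2/(5*m^3)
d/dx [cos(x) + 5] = -sin(x)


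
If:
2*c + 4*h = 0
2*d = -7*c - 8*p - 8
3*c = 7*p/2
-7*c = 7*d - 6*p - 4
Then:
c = -448/653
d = 492/653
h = 224/653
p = -384/653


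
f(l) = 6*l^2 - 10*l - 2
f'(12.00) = 134.00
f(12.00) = 742.00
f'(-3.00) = -46.00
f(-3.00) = 82.00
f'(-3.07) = -46.84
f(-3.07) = 85.25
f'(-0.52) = -16.24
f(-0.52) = 4.82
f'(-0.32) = -13.84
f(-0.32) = 1.81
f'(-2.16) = -35.92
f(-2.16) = 47.59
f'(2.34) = 18.08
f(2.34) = 7.45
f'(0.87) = 0.44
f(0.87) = -6.16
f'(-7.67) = -102.04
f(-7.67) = 427.67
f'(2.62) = 21.44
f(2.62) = 12.99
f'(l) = 12*l - 10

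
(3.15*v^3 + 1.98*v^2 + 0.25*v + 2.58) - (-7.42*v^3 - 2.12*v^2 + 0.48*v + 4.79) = 10.57*v^3 + 4.1*v^2 - 0.23*v - 2.21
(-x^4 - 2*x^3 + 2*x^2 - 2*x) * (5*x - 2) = -5*x^5 - 8*x^4 + 14*x^3 - 14*x^2 + 4*x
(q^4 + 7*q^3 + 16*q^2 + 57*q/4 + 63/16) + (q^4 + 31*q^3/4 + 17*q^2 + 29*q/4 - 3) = 2*q^4 + 59*q^3/4 + 33*q^2 + 43*q/2 + 15/16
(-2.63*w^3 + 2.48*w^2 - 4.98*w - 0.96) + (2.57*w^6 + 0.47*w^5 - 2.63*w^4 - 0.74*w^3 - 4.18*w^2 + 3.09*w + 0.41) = 2.57*w^6 + 0.47*w^5 - 2.63*w^4 - 3.37*w^3 - 1.7*w^2 - 1.89*w - 0.55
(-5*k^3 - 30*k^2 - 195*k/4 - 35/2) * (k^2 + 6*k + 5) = -5*k^5 - 60*k^4 - 1015*k^3/4 - 460*k^2 - 1395*k/4 - 175/2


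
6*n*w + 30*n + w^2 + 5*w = (6*n + w)*(w + 5)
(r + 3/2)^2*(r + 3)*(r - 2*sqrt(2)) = r^4 - 2*sqrt(2)*r^3 + 6*r^3 - 12*sqrt(2)*r^2 + 45*r^2/4 - 45*sqrt(2)*r/2 + 27*r/4 - 27*sqrt(2)/2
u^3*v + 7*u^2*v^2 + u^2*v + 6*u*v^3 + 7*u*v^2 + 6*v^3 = (u + v)*(u + 6*v)*(u*v + v)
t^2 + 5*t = t*(t + 5)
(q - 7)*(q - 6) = q^2 - 13*q + 42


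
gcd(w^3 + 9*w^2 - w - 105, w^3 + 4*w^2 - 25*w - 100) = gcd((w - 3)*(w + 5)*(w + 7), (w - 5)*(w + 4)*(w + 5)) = w + 5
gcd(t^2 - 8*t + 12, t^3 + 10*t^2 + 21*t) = 1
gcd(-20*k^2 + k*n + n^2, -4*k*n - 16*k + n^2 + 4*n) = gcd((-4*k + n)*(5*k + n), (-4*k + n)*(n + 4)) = 4*k - n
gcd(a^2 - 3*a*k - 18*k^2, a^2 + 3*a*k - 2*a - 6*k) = a + 3*k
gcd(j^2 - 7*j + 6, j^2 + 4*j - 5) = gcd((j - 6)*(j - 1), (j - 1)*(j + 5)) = j - 1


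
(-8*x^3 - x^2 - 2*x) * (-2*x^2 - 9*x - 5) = 16*x^5 + 74*x^4 + 53*x^3 + 23*x^2 + 10*x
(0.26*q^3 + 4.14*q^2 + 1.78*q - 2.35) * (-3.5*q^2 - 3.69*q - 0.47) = -0.91*q^5 - 15.4494*q^4 - 21.6288*q^3 - 0.289000000000001*q^2 + 7.8349*q + 1.1045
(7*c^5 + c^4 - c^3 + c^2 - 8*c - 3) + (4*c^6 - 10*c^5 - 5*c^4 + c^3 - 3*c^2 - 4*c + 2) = 4*c^6 - 3*c^5 - 4*c^4 - 2*c^2 - 12*c - 1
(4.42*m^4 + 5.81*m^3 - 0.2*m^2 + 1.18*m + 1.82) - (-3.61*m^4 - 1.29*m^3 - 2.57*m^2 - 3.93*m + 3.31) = 8.03*m^4 + 7.1*m^3 + 2.37*m^2 + 5.11*m - 1.49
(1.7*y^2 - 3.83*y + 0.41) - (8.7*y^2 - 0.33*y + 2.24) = -7.0*y^2 - 3.5*y - 1.83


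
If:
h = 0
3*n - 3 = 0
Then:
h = 0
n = 1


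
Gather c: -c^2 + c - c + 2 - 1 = 1 - c^2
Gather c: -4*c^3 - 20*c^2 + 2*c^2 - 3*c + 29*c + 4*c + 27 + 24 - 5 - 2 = -4*c^3 - 18*c^2 + 30*c + 44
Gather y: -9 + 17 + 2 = 10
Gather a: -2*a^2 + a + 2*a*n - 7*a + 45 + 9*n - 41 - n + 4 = -2*a^2 + a*(2*n - 6) + 8*n + 8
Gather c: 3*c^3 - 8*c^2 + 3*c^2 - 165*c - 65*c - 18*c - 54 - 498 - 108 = 3*c^3 - 5*c^2 - 248*c - 660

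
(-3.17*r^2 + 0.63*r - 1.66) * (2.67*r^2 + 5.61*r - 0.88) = -8.4639*r^4 - 16.1016*r^3 + 1.8917*r^2 - 9.867*r + 1.4608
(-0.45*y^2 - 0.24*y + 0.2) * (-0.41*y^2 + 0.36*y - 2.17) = 0.1845*y^4 - 0.0636*y^3 + 0.8081*y^2 + 0.5928*y - 0.434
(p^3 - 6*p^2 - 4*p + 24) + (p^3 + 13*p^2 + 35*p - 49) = 2*p^3 + 7*p^2 + 31*p - 25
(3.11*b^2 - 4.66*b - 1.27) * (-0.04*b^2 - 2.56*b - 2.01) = -0.1244*b^4 - 7.7752*b^3 + 5.7293*b^2 + 12.6178*b + 2.5527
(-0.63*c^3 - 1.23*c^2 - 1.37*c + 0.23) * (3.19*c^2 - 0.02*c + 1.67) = -2.0097*c^5 - 3.9111*c^4 - 5.3978*c^3 - 1.293*c^2 - 2.2925*c + 0.3841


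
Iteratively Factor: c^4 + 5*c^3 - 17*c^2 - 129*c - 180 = (c + 3)*(c^3 + 2*c^2 - 23*c - 60) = (c + 3)*(c + 4)*(c^2 - 2*c - 15) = (c - 5)*(c + 3)*(c + 4)*(c + 3)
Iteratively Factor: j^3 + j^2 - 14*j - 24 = (j + 3)*(j^2 - 2*j - 8) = (j - 4)*(j + 3)*(j + 2)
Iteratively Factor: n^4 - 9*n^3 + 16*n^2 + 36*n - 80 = (n - 5)*(n^3 - 4*n^2 - 4*n + 16) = (n - 5)*(n - 4)*(n^2 - 4) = (n - 5)*(n - 4)*(n - 2)*(n + 2)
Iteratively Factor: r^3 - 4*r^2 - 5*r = (r + 1)*(r^2 - 5*r) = r*(r + 1)*(r - 5)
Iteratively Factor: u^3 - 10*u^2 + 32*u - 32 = (u - 4)*(u^2 - 6*u + 8) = (u - 4)*(u - 2)*(u - 4)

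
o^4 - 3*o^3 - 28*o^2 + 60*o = o*(o - 6)*(o - 2)*(o + 5)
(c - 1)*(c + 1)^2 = c^3 + c^2 - c - 1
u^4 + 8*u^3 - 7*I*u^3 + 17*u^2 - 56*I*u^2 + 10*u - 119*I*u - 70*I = (u + 1)*(u + 2)*(u + 5)*(u - 7*I)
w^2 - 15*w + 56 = (w - 8)*(w - 7)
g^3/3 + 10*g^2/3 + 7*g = g*(g/3 + 1)*(g + 7)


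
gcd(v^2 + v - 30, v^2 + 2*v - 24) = v + 6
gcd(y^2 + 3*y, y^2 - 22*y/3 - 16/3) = 1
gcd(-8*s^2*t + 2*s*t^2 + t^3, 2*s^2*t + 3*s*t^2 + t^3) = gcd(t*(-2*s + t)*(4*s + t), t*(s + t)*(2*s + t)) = t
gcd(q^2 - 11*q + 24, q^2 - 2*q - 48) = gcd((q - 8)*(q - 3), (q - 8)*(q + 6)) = q - 8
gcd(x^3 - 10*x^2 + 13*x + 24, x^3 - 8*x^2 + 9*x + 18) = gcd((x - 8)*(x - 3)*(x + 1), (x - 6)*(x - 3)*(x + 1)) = x^2 - 2*x - 3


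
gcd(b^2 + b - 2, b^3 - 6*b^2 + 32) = b + 2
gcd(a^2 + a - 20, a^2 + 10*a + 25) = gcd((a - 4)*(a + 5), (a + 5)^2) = a + 5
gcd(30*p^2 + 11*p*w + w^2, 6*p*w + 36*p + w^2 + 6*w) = 6*p + w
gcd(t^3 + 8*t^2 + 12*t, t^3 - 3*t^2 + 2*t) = t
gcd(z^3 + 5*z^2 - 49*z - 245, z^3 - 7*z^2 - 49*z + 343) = z^2 - 49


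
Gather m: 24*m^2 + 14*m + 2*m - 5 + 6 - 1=24*m^2 + 16*m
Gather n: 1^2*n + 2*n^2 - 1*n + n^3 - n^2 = n^3 + n^2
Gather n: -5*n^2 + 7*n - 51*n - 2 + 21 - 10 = -5*n^2 - 44*n + 9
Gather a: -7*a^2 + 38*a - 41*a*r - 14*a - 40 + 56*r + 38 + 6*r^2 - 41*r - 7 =-7*a^2 + a*(24 - 41*r) + 6*r^2 + 15*r - 9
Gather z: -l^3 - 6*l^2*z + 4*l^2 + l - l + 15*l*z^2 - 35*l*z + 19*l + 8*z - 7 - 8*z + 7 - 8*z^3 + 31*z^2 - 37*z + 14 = -l^3 + 4*l^2 + 19*l - 8*z^3 + z^2*(15*l + 31) + z*(-6*l^2 - 35*l - 37) + 14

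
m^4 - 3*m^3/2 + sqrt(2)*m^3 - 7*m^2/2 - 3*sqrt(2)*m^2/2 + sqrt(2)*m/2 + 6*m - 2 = (m - 1)*(m - 1/2)*(m - sqrt(2))*(m + 2*sqrt(2))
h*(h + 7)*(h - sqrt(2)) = h^3 - sqrt(2)*h^2 + 7*h^2 - 7*sqrt(2)*h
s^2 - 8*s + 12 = (s - 6)*(s - 2)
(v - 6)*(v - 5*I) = v^2 - 6*v - 5*I*v + 30*I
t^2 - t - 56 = (t - 8)*(t + 7)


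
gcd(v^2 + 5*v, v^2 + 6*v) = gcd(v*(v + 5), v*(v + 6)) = v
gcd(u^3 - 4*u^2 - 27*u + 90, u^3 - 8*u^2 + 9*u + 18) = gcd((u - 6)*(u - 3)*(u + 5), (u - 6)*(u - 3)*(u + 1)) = u^2 - 9*u + 18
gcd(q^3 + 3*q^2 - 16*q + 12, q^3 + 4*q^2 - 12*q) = q^2 + 4*q - 12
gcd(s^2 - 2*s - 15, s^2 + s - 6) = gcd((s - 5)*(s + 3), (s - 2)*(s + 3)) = s + 3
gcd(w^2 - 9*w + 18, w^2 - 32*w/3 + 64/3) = 1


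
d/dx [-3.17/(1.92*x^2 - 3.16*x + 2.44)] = (12.1728*x - 10.0172)/(1.92*x^2 - 3.16*x + 2.44)^2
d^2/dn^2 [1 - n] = 0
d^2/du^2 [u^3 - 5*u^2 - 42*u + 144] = 6*u - 10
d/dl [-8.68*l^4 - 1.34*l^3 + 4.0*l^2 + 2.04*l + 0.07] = -34.72*l^3 - 4.02*l^2 + 8.0*l + 2.04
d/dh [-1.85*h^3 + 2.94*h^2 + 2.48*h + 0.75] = -5.55*h^2 + 5.88*h + 2.48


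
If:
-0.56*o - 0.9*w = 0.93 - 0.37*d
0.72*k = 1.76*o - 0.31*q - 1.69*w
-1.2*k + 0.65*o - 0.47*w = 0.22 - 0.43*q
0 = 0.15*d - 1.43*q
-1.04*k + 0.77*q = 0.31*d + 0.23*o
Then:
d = 1.28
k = -0.21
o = -0.34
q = 0.13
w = -0.29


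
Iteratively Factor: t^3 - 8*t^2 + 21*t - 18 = (t - 2)*(t^2 - 6*t + 9) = (t - 3)*(t - 2)*(t - 3)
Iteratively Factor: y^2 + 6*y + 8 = (y + 4)*(y + 2)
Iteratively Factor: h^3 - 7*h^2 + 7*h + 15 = (h - 3)*(h^2 - 4*h - 5) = (h - 3)*(h + 1)*(h - 5)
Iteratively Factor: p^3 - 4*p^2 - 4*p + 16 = (p - 2)*(p^2 - 2*p - 8) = (p - 2)*(p + 2)*(p - 4)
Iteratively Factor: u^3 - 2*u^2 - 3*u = (u + 1)*(u^2 - 3*u) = u*(u + 1)*(u - 3)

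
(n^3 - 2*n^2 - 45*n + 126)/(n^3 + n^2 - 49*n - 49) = (n^2 - 9*n + 18)/(n^2 - 6*n - 7)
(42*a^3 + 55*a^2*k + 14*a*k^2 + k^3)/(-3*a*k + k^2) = (-42*a^3 - 55*a^2*k - 14*a*k^2 - k^3)/(k*(3*a - k))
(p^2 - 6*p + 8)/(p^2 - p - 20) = (-p^2 + 6*p - 8)/(-p^2 + p + 20)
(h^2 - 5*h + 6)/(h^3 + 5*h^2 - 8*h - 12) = (h - 3)/(h^2 + 7*h + 6)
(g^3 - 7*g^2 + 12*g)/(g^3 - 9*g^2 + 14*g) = (g^2 - 7*g + 12)/(g^2 - 9*g + 14)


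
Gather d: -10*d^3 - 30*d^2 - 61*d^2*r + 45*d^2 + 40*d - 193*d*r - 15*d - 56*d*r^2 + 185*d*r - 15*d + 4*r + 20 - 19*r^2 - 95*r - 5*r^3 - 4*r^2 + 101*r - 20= -10*d^3 + d^2*(15 - 61*r) + d*(-56*r^2 - 8*r + 10) - 5*r^3 - 23*r^2 + 10*r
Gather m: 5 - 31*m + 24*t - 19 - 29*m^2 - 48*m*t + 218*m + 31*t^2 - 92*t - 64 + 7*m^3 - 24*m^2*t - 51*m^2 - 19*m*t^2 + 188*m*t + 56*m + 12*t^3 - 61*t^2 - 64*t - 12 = 7*m^3 + m^2*(-24*t - 80) + m*(-19*t^2 + 140*t + 243) + 12*t^3 - 30*t^2 - 132*t - 90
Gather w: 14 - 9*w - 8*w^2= -8*w^2 - 9*w + 14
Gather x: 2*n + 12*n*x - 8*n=12*n*x - 6*n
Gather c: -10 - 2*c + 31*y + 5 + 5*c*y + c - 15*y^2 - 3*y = c*(5*y - 1) - 15*y^2 + 28*y - 5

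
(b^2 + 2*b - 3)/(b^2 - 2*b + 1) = (b + 3)/(b - 1)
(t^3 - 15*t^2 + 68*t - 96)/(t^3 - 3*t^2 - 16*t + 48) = (t - 8)/(t + 4)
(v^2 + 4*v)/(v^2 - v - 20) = v/(v - 5)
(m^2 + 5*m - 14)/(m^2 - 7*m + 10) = (m + 7)/(m - 5)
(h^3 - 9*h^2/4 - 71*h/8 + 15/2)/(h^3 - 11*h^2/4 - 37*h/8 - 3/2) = (8*h^2 + 14*h - 15)/(8*h^2 + 10*h + 3)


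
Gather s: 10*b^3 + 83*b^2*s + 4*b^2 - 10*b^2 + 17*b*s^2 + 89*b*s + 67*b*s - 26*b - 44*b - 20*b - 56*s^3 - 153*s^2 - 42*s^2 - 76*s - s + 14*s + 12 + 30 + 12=10*b^3 - 6*b^2 - 90*b - 56*s^3 + s^2*(17*b - 195) + s*(83*b^2 + 156*b - 63) + 54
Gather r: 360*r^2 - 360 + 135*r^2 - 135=495*r^2 - 495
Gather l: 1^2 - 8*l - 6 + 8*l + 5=0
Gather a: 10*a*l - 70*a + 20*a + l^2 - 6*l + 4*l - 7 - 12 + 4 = a*(10*l - 50) + l^2 - 2*l - 15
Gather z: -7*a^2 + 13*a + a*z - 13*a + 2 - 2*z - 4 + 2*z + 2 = -7*a^2 + a*z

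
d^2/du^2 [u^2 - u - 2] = 2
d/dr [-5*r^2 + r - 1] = 1 - 10*r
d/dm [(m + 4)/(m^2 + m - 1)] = (m^2 + m - (m + 4)*(2*m + 1) - 1)/(m^2 + m - 1)^2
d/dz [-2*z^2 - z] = -4*z - 1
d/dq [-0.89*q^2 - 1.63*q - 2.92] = -1.78*q - 1.63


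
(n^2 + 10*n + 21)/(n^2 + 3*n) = (n + 7)/n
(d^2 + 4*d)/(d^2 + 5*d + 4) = d/(d + 1)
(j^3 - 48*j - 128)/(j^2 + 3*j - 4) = (j^2 - 4*j - 32)/(j - 1)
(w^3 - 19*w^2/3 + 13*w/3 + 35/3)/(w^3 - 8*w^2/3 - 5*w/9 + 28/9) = 3*(w - 5)/(3*w - 4)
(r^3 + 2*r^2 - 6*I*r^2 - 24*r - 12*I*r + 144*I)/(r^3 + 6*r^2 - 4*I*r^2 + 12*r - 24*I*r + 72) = (r - 4)/(r + 2*I)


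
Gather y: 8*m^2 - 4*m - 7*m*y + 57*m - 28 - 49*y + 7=8*m^2 + 53*m + y*(-7*m - 49) - 21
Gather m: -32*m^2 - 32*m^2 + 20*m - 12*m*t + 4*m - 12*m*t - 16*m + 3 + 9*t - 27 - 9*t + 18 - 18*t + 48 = -64*m^2 + m*(8 - 24*t) - 18*t + 42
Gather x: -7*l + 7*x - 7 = -7*l + 7*x - 7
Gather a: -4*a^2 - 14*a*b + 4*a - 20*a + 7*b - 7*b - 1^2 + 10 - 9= -4*a^2 + a*(-14*b - 16)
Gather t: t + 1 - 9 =t - 8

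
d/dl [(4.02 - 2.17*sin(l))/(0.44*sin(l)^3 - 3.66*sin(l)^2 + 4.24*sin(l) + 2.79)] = (1.9096*sin(l)^3 - 13.2486*sin(l)^2 + 29.4264*sin(l) - 23.0991)*cos(l)/(0.1936*sin(l)^6 - 3.2208*sin(l)^5 + 17.1268*sin(l)^4 - 28.5816*sin(l)^3 - 2.4452*sin(l)^2 + 23.6592*sin(l) + 7.7841)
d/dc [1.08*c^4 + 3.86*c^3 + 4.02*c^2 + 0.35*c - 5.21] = 4.32*c^3 + 11.58*c^2 + 8.04*c + 0.35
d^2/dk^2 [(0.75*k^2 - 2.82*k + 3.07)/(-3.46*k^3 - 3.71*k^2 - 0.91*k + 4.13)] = (-17.9574*k^6 + 202.559472*k^5 - 209.669772*k^4 - 715.641122*k^3 + 103.084548*k^2 - 66.152562*k - 103.551994)/(41.421736*k^9 + 133.243908*k^8 + 175.553826*k^7 - 27.175477*k^6 - 271.919277*k^5 - 239.342754*k^4 + 94.144435*k^3 + 179.583138*k^2 + 46.565337*k - 70.444997)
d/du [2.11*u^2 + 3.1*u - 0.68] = 4.22*u + 3.1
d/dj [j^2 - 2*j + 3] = 2*j - 2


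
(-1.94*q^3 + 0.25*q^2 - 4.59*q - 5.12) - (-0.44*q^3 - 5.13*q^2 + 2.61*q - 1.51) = -1.5*q^3 + 5.38*q^2 - 7.2*q - 3.61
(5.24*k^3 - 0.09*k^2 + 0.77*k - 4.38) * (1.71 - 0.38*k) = -1.9912*k^4 + 8.9946*k^3 - 0.4465*k^2 + 2.9811*k - 7.4898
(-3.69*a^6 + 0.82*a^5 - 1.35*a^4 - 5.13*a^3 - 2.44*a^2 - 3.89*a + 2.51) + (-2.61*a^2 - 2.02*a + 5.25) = -3.69*a^6 + 0.82*a^5 - 1.35*a^4 - 5.13*a^3 - 5.05*a^2 - 5.91*a + 7.76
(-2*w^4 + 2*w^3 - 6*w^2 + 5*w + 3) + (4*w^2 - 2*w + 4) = -2*w^4 + 2*w^3 - 2*w^2 + 3*w + 7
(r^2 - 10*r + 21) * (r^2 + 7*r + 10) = r^4 - 3*r^3 - 39*r^2 + 47*r + 210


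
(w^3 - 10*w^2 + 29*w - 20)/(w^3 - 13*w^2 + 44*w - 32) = (w - 5)/(w - 8)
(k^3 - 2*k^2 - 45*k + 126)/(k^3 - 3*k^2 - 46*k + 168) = (k - 3)/(k - 4)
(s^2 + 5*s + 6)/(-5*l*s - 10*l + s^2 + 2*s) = (s + 3)/(-5*l + s)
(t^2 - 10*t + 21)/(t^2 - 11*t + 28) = (t - 3)/(t - 4)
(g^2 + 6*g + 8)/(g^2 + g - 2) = (g + 4)/(g - 1)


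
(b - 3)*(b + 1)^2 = b^3 - b^2 - 5*b - 3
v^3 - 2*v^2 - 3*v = v*(v - 3)*(v + 1)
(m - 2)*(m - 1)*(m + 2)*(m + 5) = m^4 + 4*m^3 - 9*m^2 - 16*m + 20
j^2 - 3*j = j*(j - 3)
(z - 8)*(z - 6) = z^2 - 14*z + 48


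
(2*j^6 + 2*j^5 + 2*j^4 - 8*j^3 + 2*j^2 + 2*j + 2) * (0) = 0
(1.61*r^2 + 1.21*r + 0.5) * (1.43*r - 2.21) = 2.3023*r^3 - 1.8278*r^2 - 1.9591*r - 1.105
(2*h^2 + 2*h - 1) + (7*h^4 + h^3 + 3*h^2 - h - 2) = 7*h^4 + h^3 + 5*h^2 + h - 3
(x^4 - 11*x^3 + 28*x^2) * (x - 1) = x^5 - 12*x^4 + 39*x^3 - 28*x^2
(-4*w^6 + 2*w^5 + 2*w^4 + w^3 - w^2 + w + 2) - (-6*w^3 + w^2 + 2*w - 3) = -4*w^6 + 2*w^5 + 2*w^4 + 7*w^3 - 2*w^2 - w + 5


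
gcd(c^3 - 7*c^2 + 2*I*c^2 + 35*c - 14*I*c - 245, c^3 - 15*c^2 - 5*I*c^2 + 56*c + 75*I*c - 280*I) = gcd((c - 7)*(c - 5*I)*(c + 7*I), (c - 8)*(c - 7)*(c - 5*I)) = c^2 + c*(-7 - 5*I) + 35*I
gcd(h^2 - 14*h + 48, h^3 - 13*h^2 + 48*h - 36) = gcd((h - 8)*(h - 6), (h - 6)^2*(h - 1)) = h - 6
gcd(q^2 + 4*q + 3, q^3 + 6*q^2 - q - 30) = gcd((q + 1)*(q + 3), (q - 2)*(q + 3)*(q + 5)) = q + 3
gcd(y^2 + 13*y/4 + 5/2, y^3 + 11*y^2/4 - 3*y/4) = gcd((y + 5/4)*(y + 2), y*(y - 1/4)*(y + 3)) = 1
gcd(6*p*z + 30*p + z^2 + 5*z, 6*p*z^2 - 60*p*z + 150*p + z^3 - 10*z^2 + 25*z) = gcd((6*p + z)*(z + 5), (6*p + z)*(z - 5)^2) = 6*p + z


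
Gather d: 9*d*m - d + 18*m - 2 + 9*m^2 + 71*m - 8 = d*(9*m - 1) + 9*m^2 + 89*m - 10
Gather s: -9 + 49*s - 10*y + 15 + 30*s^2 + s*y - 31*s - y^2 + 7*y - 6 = 30*s^2 + s*(y + 18) - y^2 - 3*y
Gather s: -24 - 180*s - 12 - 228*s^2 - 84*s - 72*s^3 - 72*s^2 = -72*s^3 - 300*s^2 - 264*s - 36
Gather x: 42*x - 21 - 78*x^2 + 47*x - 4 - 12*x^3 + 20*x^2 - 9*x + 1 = -12*x^3 - 58*x^2 + 80*x - 24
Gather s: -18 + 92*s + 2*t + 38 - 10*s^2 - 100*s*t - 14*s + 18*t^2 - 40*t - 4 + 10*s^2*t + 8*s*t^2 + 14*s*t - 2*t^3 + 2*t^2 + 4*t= s^2*(10*t - 10) + s*(8*t^2 - 86*t + 78) - 2*t^3 + 20*t^2 - 34*t + 16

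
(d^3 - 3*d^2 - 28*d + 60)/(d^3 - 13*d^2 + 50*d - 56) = (d^2 - d - 30)/(d^2 - 11*d + 28)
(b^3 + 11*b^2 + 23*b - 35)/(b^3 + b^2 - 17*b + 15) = (b + 7)/(b - 3)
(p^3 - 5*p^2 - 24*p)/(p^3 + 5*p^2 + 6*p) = (p - 8)/(p + 2)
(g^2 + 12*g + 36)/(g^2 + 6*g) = (g + 6)/g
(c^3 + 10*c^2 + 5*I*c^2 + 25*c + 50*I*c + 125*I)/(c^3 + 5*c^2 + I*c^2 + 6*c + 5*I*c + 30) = (c^2 + 5*c*(1 + I) + 25*I)/(c^2 + I*c + 6)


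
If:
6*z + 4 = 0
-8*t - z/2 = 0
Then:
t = 1/24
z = -2/3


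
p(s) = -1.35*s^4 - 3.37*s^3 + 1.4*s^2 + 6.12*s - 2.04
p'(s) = -5.4*s^3 - 10.11*s^2 + 2.8*s + 6.12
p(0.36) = 0.16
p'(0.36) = 5.57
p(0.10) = -1.42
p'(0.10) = 6.29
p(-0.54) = -4.52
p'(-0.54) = 2.51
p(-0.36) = -3.93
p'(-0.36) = 4.05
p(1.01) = 0.69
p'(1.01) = -6.93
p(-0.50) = -4.41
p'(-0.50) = 2.87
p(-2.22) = -4.65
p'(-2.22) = 9.16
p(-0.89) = -4.85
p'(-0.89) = -0.57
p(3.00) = -171.42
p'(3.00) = -222.27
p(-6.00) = -1010.04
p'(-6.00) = 791.76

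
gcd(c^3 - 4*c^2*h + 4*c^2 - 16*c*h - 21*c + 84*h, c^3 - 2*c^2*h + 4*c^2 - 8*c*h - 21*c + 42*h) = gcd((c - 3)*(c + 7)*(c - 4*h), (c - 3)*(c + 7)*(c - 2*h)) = c^2 + 4*c - 21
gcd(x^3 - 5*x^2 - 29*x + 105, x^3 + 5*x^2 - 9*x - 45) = x^2 + 2*x - 15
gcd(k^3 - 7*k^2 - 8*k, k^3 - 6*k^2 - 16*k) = k^2 - 8*k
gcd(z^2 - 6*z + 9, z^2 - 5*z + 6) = z - 3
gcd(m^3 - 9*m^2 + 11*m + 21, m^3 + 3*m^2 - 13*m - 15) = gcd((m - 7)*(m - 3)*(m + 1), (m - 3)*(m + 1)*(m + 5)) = m^2 - 2*m - 3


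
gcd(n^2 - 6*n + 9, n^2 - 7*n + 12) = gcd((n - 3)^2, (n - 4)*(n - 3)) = n - 3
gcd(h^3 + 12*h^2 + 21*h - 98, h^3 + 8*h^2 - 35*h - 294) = h^2 + 14*h + 49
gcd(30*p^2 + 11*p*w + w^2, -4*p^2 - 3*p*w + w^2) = 1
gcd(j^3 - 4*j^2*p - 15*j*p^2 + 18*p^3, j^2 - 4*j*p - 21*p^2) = j + 3*p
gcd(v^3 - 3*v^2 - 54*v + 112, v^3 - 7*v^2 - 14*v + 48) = v^2 - 10*v + 16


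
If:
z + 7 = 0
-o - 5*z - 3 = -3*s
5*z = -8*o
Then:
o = 35/8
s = -221/24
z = -7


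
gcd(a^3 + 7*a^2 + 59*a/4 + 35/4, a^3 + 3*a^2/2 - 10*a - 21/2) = a^2 + 9*a/2 + 7/2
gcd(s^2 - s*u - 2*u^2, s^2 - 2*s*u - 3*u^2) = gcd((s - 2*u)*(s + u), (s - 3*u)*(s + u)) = s + u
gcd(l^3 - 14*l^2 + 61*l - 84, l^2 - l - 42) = l - 7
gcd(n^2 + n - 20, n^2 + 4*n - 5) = n + 5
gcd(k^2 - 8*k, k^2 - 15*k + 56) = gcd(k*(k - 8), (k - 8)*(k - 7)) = k - 8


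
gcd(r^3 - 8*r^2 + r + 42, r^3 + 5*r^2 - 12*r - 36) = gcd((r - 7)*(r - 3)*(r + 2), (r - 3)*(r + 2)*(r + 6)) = r^2 - r - 6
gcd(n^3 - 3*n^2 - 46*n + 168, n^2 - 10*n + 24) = n^2 - 10*n + 24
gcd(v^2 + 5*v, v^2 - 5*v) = v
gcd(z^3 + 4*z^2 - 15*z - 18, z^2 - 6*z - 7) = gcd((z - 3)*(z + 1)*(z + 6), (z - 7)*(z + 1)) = z + 1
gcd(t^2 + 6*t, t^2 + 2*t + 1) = 1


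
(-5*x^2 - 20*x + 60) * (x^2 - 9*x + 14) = -5*x^4 + 25*x^3 + 170*x^2 - 820*x + 840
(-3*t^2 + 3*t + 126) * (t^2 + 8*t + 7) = -3*t^4 - 21*t^3 + 129*t^2 + 1029*t + 882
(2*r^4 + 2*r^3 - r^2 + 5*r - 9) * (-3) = -6*r^4 - 6*r^3 + 3*r^2 - 15*r + 27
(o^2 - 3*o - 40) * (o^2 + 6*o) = o^4 + 3*o^3 - 58*o^2 - 240*o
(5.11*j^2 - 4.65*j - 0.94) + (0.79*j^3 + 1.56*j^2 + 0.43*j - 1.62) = 0.79*j^3 + 6.67*j^2 - 4.22*j - 2.56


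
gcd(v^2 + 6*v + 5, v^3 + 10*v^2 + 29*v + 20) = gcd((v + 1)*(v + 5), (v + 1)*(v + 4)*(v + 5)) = v^2 + 6*v + 5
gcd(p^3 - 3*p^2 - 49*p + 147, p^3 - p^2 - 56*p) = p + 7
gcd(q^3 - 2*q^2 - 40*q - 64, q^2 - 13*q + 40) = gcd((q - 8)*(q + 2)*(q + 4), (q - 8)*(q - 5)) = q - 8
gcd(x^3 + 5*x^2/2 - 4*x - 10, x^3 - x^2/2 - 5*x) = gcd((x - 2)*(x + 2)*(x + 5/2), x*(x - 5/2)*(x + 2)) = x + 2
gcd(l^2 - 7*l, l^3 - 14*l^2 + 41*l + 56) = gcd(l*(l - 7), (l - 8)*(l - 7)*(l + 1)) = l - 7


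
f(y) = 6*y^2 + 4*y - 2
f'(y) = 12*y + 4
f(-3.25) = 48.38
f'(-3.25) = -35.00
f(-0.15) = -2.46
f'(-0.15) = 2.20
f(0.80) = 5.04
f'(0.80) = 13.60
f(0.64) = 3.02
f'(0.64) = 11.68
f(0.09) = -1.59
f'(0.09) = 5.08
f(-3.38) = 53.03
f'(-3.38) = -36.56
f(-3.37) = 52.66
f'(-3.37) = -36.44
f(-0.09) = -2.31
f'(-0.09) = 2.92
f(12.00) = 910.00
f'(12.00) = 148.00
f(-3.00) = 40.00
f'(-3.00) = -32.00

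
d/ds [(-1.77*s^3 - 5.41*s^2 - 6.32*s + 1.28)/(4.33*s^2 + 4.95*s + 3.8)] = (-7.6641*s^4 - 17.523*s^3 - 19.5919*s^2 - 52.2008*s - 30.352)/(18.7489*s^4 + 42.867*s^3 + 57.4105*s^2 + 37.62*s + 14.44)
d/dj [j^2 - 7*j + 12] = 2*j - 7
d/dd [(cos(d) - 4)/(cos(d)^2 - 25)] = (cos(d)^2 - 8*cos(d) + 25)*sin(d)/(cos(d)^2 - 25)^2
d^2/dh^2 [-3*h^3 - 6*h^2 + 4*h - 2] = -18*h - 12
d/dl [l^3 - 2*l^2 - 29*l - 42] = 3*l^2 - 4*l - 29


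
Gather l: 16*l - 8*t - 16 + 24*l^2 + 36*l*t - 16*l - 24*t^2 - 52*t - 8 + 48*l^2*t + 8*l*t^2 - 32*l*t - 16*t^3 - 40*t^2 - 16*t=l^2*(48*t + 24) + l*(8*t^2 + 4*t) - 16*t^3 - 64*t^2 - 76*t - 24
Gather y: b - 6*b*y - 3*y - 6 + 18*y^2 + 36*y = b + 18*y^2 + y*(33 - 6*b) - 6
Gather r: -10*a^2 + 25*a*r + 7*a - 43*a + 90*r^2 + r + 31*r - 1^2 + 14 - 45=-10*a^2 - 36*a + 90*r^2 + r*(25*a + 32) - 32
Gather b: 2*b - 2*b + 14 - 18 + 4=0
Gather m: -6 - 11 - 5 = -22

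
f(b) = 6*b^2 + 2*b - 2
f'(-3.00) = -34.00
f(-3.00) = 46.00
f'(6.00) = 74.00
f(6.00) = 226.00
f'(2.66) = 33.92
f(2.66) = 45.77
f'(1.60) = 21.20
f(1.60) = 16.56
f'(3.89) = 48.68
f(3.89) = 96.57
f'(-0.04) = 1.52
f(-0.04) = -2.07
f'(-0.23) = -0.76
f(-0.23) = -2.14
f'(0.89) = 12.68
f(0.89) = 4.53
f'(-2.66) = -29.92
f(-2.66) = 35.13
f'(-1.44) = -15.28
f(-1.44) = 7.56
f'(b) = 12*b + 2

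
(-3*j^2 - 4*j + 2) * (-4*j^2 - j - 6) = 12*j^4 + 19*j^3 + 14*j^2 + 22*j - 12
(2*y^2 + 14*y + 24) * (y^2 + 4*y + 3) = 2*y^4 + 22*y^3 + 86*y^2 + 138*y + 72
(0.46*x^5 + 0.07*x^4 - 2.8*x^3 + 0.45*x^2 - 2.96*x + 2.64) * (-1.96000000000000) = -0.9016*x^5 - 0.1372*x^4 + 5.488*x^3 - 0.882*x^2 + 5.8016*x - 5.1744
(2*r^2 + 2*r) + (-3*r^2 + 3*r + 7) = -r^2 + 5*r + 7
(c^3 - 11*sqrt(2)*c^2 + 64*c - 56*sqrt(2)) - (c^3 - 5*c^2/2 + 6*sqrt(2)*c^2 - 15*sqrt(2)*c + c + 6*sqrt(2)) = -17*sqrt(2)*c^2 + 5*c^2/2 + 15*sqrt(2)*c + 63*c - 62*sqrt(2)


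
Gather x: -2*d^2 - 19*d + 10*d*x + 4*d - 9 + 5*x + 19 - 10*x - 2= -2*d^2 - 15*d + x*(10*d - 5) + 8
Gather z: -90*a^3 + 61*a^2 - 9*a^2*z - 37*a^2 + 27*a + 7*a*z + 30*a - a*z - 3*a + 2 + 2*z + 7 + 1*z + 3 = -90*a^3 + 24*a^2 + 54*a + z*(-9*a^2 + 6*a + 3) + 12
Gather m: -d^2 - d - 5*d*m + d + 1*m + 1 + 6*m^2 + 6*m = -d^2 + 6*m^2 + m*(7 - 5*d) + 1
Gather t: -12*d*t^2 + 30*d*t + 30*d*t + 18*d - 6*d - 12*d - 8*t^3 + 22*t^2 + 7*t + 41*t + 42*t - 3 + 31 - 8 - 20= -8*t^3 + t^2*(22 - 12*d) + t*(60*d + 90)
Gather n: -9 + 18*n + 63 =18*n + 54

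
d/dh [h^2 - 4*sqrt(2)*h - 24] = 2*h - 4*sqrt(2)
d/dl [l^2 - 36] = 2*l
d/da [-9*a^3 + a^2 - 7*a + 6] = -27*a^2 + 2*a - 7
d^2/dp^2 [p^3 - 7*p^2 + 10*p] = 6*p - 14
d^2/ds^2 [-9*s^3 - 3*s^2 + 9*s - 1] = -54*s - 6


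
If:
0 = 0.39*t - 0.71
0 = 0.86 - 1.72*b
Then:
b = 0.50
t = 1.82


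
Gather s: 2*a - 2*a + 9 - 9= 0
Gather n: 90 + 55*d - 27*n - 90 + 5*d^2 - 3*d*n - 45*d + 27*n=5*d^2 - 3*d*n + 10*d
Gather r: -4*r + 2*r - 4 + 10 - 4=2 - 2*r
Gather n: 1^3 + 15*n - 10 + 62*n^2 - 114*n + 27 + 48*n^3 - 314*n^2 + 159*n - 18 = 48*n^3 - 252*n^2 + 60*n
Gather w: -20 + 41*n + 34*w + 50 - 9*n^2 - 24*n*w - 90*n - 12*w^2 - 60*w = -9*n^2 - 49*n - 12*w^2 + w*(-24*n - 26) + 30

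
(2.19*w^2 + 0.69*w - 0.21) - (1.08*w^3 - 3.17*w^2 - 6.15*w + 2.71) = -1.08*w^3 + 5.36*w^2 + 6.84*w - 2.92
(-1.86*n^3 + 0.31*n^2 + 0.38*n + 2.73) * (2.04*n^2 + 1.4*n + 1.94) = -3.7944*n^5 - 1.9716*n^4 - 2.3992*n^3 + 6.7026*n^2 + 4.5592*n + 5.2962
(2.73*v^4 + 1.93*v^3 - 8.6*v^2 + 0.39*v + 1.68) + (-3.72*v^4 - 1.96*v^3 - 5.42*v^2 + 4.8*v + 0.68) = -0.99*v^4 - 0.03*v^3 - 14.02*v^2 + 5.19*v + 2.36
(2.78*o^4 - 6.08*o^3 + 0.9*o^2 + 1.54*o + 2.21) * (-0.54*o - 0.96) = -1.5012*o^5 + 0.614400000000001*o^4 + 5.3508*o^3 - 1.6956*o^2 - 2.6718*o - 2.1216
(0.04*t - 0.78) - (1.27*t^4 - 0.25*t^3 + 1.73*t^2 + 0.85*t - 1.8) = -1.27*t^4 + 0.25*t^3 - 1.73*t^2 - 0.81*t + 1.02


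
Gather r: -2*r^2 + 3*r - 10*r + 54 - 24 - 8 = -2*r^2 - 7*r + 22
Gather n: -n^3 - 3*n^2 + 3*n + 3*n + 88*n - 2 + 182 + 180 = -n^3 - 3*n^2 + 94*n + 360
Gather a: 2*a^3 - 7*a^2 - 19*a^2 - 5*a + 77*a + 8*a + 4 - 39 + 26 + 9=2*a^3 - 26*a^2 + 80*a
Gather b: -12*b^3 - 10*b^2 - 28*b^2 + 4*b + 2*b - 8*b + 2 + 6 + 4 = -12*b^3 - 38*b^2 - 2*b + 12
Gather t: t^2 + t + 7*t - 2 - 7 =t^2 + 8*t - 9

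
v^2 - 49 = (v - 7)*(v + 7)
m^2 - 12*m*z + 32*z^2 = (m - 8*z)*(m - 4*z)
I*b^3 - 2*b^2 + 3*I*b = b*(b + 3*I)*(I*b + 1)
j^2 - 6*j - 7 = (j - 7)*(j + 1)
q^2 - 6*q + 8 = (q - 4)*(q - 2)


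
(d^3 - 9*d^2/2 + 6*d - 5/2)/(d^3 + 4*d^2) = (2*d^3 - 9*d^2 + 12*d - 5)/(2*d^2*(d + 4))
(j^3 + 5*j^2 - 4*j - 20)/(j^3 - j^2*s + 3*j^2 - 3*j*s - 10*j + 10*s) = (-j - 2)/(-j + s)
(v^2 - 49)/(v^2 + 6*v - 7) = (v - 7)/(v - 1)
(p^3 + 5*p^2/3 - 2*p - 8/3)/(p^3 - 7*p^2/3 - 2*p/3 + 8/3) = (p + 2)/(p - 2)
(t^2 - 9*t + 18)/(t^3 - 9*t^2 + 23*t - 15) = (t - 6)/(t^2 - 6*t + 5)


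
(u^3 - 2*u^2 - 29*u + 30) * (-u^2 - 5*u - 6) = -u^5 - 3*u^4 + 33*u^3 + 127*u^2 + 24*u - 180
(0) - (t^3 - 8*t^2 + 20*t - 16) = -t^3 + 8*t^2 - 20*t + 16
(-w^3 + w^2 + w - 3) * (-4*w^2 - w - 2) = 4*w^5 - 3*w^4 - 3*w^3 + 9*w^2 + w + 6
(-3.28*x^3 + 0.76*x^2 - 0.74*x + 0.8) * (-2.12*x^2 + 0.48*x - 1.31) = 6.9536*x^5 - 3.1856*x^4 + 6.2304*x^3 - 3.0468*x^2 + 1.3534*x - 1.048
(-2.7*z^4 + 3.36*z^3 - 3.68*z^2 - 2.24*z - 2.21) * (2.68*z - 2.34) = -7.236*z^5 + 15.3228*z^4 - 17.7248*z^3 + 2.608*z^2 - 0.6812*z + 5.1714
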